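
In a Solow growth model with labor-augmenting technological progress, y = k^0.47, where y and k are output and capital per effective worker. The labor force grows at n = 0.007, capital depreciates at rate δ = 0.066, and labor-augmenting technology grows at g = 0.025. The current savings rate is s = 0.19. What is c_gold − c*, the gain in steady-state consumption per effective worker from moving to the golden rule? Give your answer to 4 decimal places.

Δc ≈ 0.6715

n + g + δ = 0.007 + 0.025 + 0.066 = 0.098.
Current steady state (s = 0.19): k* = (0.19/0.098)^(1/0.53) ≈ 3.4874, y* = 3.4874^0.47 ≈ 1.7988, c* = (1−0.19)·1.7988 ≈ 1.4570.
At the golden rule the marginal product of capital equals n+g+δ: 0.47·k^(0.47−1) = 0.098. Solving, k_gold = (0.47/0.098)^(1/0.53) ≈ 19.2603.
y_gold = 19.2603^0.47 ≈ 4.0160, c_gold = y_gold − 0.098·k_gold ≈ 2.1285.
Gain: Δc = 2.1285 − 1.4570 ≈ 0.6715.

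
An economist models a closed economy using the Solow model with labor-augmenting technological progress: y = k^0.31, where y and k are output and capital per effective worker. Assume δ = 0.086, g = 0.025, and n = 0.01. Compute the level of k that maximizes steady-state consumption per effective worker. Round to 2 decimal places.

k_gold ≈ 3.91

n + g + δ = 0.01 + 0.025 + 0.086 = 0.121.
Golden rule sets MPK = n+g+δ: 0.31·k^(0.31−1) = 0.121, so k_gold = (0.31/0.121)^(1/0.69) ≈ 3.9097.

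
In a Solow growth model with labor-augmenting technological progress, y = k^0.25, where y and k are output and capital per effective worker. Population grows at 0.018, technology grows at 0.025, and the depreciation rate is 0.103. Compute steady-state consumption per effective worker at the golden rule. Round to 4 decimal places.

Capital per effective worker breaks even when investment replaces (n + g + δ)·k; here n + g + δ = 0.146.
Maximizing c = f(k) − (n+g+δ)·k gives f'(k) = n+g+δ, i.e. 0.25·k^(0.25−1) = 0.146, so k_gold = (0.25/0.146)^(1/0.75) ≈ 2.0486.
y_gold = 2.0486^0.25 ≈ 1.1964.
c_gold = y_gold − (n+g+δ)·k_gold = 1.1964 − 0.146·2.0486 ≈ 0.8973.

c_gold ≈ 0.8973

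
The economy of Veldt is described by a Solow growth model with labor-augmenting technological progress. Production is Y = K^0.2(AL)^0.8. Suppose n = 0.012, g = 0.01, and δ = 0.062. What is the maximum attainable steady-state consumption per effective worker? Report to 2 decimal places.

Break-even investment rate: n + g + δ = 0.012 + 0.01 + 0.062 = 0.084.
Maximizing c = f(k) − (n+g+δ)·k gives f'(k) = n+g+δ, i.e. 0.2·k^(0.2−1) = 0.084, so k_gold = (0.2/0.084)^(1/0.8) ≈ 2.9576.
y_gold = 2.9576^0.2 ≈ 1.2422.
c_gold = y_gold − (n+g+δ)·k_gold = 1.2422 − 0.084·2.9576 ≈ 0.9938.

c_gold ≈ 0.99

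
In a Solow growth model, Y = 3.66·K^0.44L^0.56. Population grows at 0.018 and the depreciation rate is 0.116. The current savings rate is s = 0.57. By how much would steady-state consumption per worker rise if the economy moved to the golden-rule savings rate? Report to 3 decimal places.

Δc ≈ 0.852

n + δ = 0.018 + 0.116 = 0.134.
Current steady state (s = 0.57): k* = (0.57·3.66/0.134)^(1/0.56) ≈ 134.5922, y* = 3.66·134.5922^0.44 ≈ 31.6410, c* = (1−0.57)·31.6410 ≈ 13.6056.
Golden rule sets MPK = n+δ: 0.44·3.66·k^(0.44−1) = 0.134, so k_gold = (0.44·3.66/0.134)^(1/0.56) ≈ 84.7747.
y_gold = 3.66·84.7747^0.44 ≈ 25.8177, c_gold = y_gold − 0.134·k_gold ≈ 14.4579.
Gain: Δc = 14.4579 − 13.6056 ≈ 0.8523.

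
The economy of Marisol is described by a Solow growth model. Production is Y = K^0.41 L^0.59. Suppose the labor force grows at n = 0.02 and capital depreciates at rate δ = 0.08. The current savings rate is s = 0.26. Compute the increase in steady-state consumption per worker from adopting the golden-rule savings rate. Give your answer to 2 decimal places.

The effective depreciation rate is n + δ = 0.02 + 0.08 = 0.1.
Current steady state (s = 0.26): k* = (0.26/0.1)^(1/0.59) ≈ 5.0506, y* = 5.0506^0.41 ≈ 1.9425, c* = (1−0.26)·1.9425 ≈ 1.4375.
Setting f'(k) = n+δ gives 0.41·k^(0.41−1) = 0.1, hence k_gold = (0.41/0.1)^(1/0.59) ≈ 10.9299.
y_gold = 10.9299^0.41 ≈ 2.6658, c_gold = y_gold − 0.1·k_gold ≈ 1.5728.
Gain: Δc = 1.5728 − 1.4375 ≈ 0.1354.

Δc ≈ 0.14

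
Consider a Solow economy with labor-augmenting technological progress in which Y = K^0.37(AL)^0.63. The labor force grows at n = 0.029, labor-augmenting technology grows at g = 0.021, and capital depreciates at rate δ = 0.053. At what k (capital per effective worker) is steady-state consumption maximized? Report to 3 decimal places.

Break-even investment rate: n + g + δ = 0.029 + 0.021 + 0.053 = 0.103.
Golden rule sets MPK = n+g+δ: 0.37·k^(0.37−1) = 0.103, so k_gold = (0.37/0.103)^(1/0.63) ≈ 7.6126.

k_gold ≈ 7.613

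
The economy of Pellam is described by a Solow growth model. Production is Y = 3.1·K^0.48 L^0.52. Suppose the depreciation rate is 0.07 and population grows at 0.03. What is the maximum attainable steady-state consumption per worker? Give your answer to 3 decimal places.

The effective depreciation rate is n + δ = 0.03 + 0.07 = 0.1.
At the golden rule the marginal product of capital equals n+δ: 0.48·3.1·k^(0.48−1) = 0.1. Solving, k_gold = (0.48·3.1/0.1)^(1/0.52) ≈ 179.8894.
y_gold = 3.1·179.8894^0.48 ≈ 37.4770.
c_gold = y_gold − (n+δ)·k_gold = 37.4770 − 0.1·179.8894 ≈ 19.4880.

c_gold ≈ 19.488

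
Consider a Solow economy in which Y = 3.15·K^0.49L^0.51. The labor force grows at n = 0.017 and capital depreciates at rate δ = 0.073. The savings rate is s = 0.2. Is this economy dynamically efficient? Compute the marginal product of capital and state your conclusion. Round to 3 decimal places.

The effective depreciation rate is n + δ = 0.017 + 0.073 = 0.09.
Steady-state k*: s·A·k^0.49 = 0.09·k gives k* = (0.2·3.15/0.09)^(1/0.51) ≈ 45.3999.
MPK = 0.49·3.15·45.3999^(-0.51) ≈ 0.2205.
MPK > n+δ = 0.09, so the economy is dynamically efficient (under-saving).

dynamically efficient; MPK ≈ 0.220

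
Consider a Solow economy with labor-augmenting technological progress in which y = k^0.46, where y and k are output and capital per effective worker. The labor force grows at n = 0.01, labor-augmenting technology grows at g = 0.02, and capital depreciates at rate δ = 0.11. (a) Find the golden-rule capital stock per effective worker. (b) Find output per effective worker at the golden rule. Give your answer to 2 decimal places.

Capital per effective worker breaks even when investment replaces (n + g + δ)·k; here n + g + δ = 0.14.
Maximizing c = f(k) − (n+g+δ)·k gives f'(k) = n+g+δ, i.e. 0.46·k^(0.46−1) = 0.14, so k_gold = (0.46/0.14)^(1/0.54) ≈ 9.0515.
y_gold = 9.0515^0.46 ≈ 2.7548.

(a) k_gold ≈ 9.05; (b) y_gold ≈ 2.75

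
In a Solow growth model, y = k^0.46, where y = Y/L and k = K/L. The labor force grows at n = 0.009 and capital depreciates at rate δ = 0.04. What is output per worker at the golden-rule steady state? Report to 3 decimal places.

y_gold ≈ 6.737

Break-even investment rate: n + δ = 0.009 + 0.04 = 0.049.
At the golden rule the marginal product of capital equals n+δ: 0.46·k^(0.46−1) = 0.049. Solving, k_gold = (0.46/0.049)^(1/0.54) ≈ 63.2471.
Output: y_gold = k_gold^0.46 = 63.2471^0.46 ≈ 6.7372.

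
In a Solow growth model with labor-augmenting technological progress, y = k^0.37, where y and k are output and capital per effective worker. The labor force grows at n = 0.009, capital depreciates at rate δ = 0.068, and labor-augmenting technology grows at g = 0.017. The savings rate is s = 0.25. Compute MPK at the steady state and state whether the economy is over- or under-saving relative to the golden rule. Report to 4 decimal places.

The effective depreciation rate is n + g + δ = 0.009 + 0.017 + 0.068 = 0.094.
Steady-state k*: s·k^0.37 = 0.094·k gives k* = (0.25/0.094)^(1/0.63) ≈ 4.7239.
MPK = 0.37·4.7239^(-0.63) ≈ 0.1391.
MPK > n+g+δ = 0.094, so the economy is dynamically efficient (under-saving).

under-saving; MPK ≈ 0.1391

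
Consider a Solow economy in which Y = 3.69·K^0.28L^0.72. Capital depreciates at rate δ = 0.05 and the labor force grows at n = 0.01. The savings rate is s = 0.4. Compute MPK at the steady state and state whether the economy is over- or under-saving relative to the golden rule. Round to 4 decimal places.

Break-even investment rate: n + δ = 0.01 + 0.05 = 0.06.
Steady-state k*: s·A·k^0.28 = 0.06·k gives k* = (0.4·3.69/0.06)^(1/0.72) ≈ 85.4780.
MPK = 0.28·3.69·85.4780^(-0.72) ≈ 0.0420.
MPK < n+δ = 0.06, so the economy is dynamically inefficient (over-saving).

over-saving; MPK ≈ 0.0420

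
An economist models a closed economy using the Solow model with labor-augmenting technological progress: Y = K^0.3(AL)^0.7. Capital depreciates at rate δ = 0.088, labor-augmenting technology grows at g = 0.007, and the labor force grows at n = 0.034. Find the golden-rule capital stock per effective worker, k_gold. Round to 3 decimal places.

k_gold ≈ 3.339

Capital per effective worker breaks even when investment replaces (n + g + δ)·k; here n + g + δ = 0.129.
Maximizing c = f(k) − (n+g+δ)·k gives f'(k) = n+g+δ, i.e. 0.3·k^(0.3−1) = 0.129, so k_gold = (0.3/0.129)^(1/0.7) ≈ 3.3390.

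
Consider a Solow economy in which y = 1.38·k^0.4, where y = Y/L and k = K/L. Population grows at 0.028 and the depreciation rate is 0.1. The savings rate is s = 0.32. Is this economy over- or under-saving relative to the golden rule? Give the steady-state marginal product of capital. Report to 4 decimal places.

under-saving; MPK ≈ 0.1600

n + δ = 0.028 + 0.1 = 0.128.
Steady-state k*: s·A·k^0.4 = 0.128·k gives k* = (0.32·1.38/0.128)^(1/0.6) ≈ 7.8771.
MPK = 0.4·1.38·7.8771^(-0.6) ≈ 0.1600.
MPK > n+δ = 0.128, so the economy is dynamically efficient (under-saving).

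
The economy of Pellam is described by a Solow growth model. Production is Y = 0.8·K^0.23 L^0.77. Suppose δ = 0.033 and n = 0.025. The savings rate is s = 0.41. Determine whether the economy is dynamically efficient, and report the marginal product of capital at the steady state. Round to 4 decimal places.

dynamically inefficient; MPK ≈ 0.0325

Break-even investment rate: n + δ = 0.025 + 0.033 = 0.058.
Steady-state k*: s·A·k^0.23 = 0.058·k gives k* = (0.41·0.8/0.058)^(1/0.77) ≈ 9.4886.
MPK = 0.23·0.8·9.4886^(-0.77) ≈ 0.0325.
MPK < n+δ = 0.058, so the economy is dynamically inefficient (over-saving).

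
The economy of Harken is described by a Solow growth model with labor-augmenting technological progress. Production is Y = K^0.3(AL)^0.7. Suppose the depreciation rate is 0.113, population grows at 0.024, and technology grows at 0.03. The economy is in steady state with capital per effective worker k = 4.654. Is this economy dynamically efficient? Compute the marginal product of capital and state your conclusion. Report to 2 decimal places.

The effective depreciation rate is n + g + δ = 0.024 + 0.03 + 0.113 = 0.167.
MPK = 0.3·k^(0.3−1) = 0.3·4.654^(-0.7) ≈ 0.1022.
MPK < 0.167, so the economy is dynamically inefficient (over-saving).

dynamically inefficient; MPK ≈ 0.10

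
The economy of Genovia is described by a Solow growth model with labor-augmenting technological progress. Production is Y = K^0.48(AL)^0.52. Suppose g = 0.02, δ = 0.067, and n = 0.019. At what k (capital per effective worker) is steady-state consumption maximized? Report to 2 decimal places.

k_gold ≈ 18.26

n + g + δ = 0.019 + 0.02 + 0.067 = 0.106.
Setting f'(k) = n+g+δ gives 0.48·k^(0.48−1) = 0.106, hence k_gold = (0.48/0.106)^(1/0.52) ≈ 18.2564.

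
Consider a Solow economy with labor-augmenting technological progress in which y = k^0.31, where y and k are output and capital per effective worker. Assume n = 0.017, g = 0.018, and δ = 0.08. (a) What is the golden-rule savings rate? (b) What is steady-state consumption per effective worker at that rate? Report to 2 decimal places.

(a) s_gold = 0.31; (b) c_gold ≈ 1.08

Break-even investment rate: n + g + δ = 0.017 + 0.018 + 0.08 = 0.115.
For Cobb-Douglas, s_gold equals capital's share: s_gold = 0.31.
At the golden rule the marginal product of capital equals n+g+δ: 0.31·k^(0.31−1) = 0.115. Solving, k_gold = (0.31/0.115)^(1/0.69) ≈ 4.2087.
y_gold = 4.2087^0.31 ≈ 1.5613; c_gold = (1−0.31)·y_gold ≈ 1.0773.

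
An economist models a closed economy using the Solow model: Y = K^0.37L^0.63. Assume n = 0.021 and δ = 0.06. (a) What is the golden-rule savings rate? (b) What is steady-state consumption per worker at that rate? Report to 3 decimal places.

Break-even investment rate: n + δ = 0.021 + 0.06 = 0.081.
For Cobb-Douglas, s_gold equals capital's share: s_gold = 0.37.
Golden rule sets MPK = n+δ: 0.37·k^(0.37−1) = 0.081, so k_gold = (0.37/0.081)^(1/0.63) ≈ 11.1473.
y_gold = 11.1473^0.37 ≈ 2.4404; c_gold = (1−0.37)·y_gold ≈ 1.5374.

(a) s_gold = 0.370; (b) c_gold ≈ 1.537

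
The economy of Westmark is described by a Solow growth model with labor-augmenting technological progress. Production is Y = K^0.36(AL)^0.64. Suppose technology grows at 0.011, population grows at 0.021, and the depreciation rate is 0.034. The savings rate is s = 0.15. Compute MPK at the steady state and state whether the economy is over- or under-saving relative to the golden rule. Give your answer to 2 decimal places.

Break-even investment rate: n + g + δ = 0.021 + 0.011 + 0.034 = 0.066.
Steady-state k*: s·k^0.36 = 0.066·k gives k* = (0.15/0.066)^(1/0.64) ≈ 3.6067.
MPK = 0.36·3.6067^(-0.64) ≈ 0.1584.
MPK > n+g+δ = 0.066, so the economy is dynamically efficient (under-saving).

under-saving; MPK ≈ 0.16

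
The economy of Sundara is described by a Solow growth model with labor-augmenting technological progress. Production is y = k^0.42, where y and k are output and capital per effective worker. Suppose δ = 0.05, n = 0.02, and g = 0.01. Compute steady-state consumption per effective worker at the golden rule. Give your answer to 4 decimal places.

c_gold ≈ 1.9272

The effective depreciation rate is n + g + δ = 0.02 + 0.01 + 0.05 = 0.08.
Golden rule sets MPK = n+g+δ: 0.42·k^(0.42−1) = 0.08, so k_gold = (0.42/0.08)^(1/0.58) ≈ 17.4443.
y_gold = 17.4443^0.42 ≈ 3.3227.
c_gold = y_gold − (n+g+δ)·k_gold = 3.3227 − 0.08·17.4443 ≈ 1.9272.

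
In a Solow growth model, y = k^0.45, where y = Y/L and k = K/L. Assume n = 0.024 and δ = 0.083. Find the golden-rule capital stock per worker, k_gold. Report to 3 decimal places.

The effective depreciation rate is n + δ = 0.024 + 0.083 = 0.107.
Setting f'(k) = n+δ gives 0.45·k^(0.45−1) = 0.107, hence k_gold = (0.45/0.107)^(1/0.55) ≈ 13.6218.

k_gold ≈ 13.622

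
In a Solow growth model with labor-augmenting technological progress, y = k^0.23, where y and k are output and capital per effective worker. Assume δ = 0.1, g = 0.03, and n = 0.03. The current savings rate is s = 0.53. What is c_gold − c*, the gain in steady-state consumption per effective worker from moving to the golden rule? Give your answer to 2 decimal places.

Break-even investment rate: n + g + δ = 0.03 + 0.03 + 0.1 = 0.16.
Current steady state (s = 0.53): k* = (0.53/0.16)^(1/0.77) ≈ 4.7373, y* = 4.7373^0.23 ≈ 1.4301, c* = (1−0.53)·1.4301 ≈ 0.6722.
Golden rule sets MPK = n+g+δ: 0.23·k^(0.23−1) = 0.16, so k_gold = (0.23/0.16)^(1/0.77) ≈ 1.6021.
y_gold = 1.6021^0.23 ≈ 1.1145, c_gold = y_gold − 0.16·k_gold ≈ 0.8582.
Gain: Δc = 0.8582 − 0.6722 ≈ 0.1860.

Δc ≈ 0.19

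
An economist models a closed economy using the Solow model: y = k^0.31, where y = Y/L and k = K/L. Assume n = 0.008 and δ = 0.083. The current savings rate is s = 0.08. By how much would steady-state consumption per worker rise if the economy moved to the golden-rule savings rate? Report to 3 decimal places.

Break-even investment rate: n + δ = 0.008 + 0.083 = 0.091.
Current steady state (s = 0.08): k* = (0.08/0.091)^(1/0.69) ≈ 0.8297, y* = 0.8297^0.31 ≈ 0.9438, c* = (1−0.08)·0.9438 ≈ 0.8683.
At the golden rule the marginal product of capital equals n+δ: 0.31·k^(0.31−1) = 0.091. Solving, k_gold = (0.31/0.091)^(1/0.69) ≈ 5.9085.
y_gold = 5.9085^0.31 ≈ 1.7344, c_gold = y_gold − 0.091·k_gold ≈ 1.1968.
Gain: Δc = 1.1968 − 0.8683 ≈ 0.3285.

Δc ≈ 0.329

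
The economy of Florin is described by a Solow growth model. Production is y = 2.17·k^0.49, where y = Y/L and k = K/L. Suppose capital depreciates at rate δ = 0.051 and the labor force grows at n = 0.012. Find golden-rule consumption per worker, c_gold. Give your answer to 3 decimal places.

c_gold ≈ 16.719

Capital per worker breaks even when investment replaces (n + δ)·k; here n + δ = 0.063.
Golden rule sets MPK = n+δ: 0.49·2.17·k^(0.49−1) = 0.063, so k_gold = (0.49·2.17/0.063)^(1/0.51) ≈ 254.9767.
y_gold = 2.17·254.9767^0.49 ≈ 32.7827.
c_gold = y_gold − (n+δ)·k_gold = 32.7827 − 0.063·254.9767 ≈ 16.7192.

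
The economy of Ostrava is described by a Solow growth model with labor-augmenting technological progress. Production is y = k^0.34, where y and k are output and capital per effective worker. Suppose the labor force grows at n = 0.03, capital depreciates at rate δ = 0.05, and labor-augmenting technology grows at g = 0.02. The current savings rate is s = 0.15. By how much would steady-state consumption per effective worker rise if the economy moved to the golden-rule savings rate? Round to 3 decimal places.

Δc ≈ 0.192

Capital per effective worker breaks even when investment replaces (n + g + δ)·k; here n + g + δ = 0.1.
Current steady state (s = 0.15): k* = (0.15/0.1)^(1/0.66) ≈ 1.8484, y* = 1.8484^0.34 ≈ 1.2323, c* = (1−0.15)·1.2323 ≈ 1.0474.
Golden rule sets MPK = n+g+δ: 0.34·k^(0.34−1) = 0.1, so k_gold = (0.34/0.1)^(1/0.66) ≈ 6.3866.
y_gold = 6.3866^0.34 ≈ 1.8784, c_gold = y_gold − 0.1·k_gold ≈ 1.2398.
Gain: Δc = 1.2398 − 1.0474 ≈ 0.1923.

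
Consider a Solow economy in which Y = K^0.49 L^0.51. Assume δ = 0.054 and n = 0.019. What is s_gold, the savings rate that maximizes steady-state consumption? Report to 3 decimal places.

s_gold = 0.490

The effective depreciation rate is n + δ = 0.019 + 0.054 = 0.073.
At the golden rule MPK = n+δ, and in any Cobb-Douglas steady state s = (n+δ)·k/y = MPK·k/y = capital's share 0.49.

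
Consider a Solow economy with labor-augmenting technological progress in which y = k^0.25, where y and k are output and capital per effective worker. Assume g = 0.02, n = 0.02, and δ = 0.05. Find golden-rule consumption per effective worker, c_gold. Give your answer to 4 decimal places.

c_gold ≈ 1.0543

n + g + δ = 0.02 + 0.02 + 0.05 = 0.09.
At the golden rule the marginal product of capital equals n+g+δ: 0.25·k^(0.25−1) = 0.09. Solving, k_gold = (0.25/0.09)^(1/0.75) ≈ 3.9048.
y_gold = 3.9048^0.25 ≈ 1.4057.
c_gold = y_gold − (n+g+δ)·k_gold = 1.4057 − 0.09·3.9048 ≈ 1.0543.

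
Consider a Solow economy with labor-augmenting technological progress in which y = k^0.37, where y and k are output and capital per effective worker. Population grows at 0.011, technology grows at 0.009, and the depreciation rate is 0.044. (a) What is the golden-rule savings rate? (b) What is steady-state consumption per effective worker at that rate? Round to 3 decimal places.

(a) s_gold = 0.370; (b) c_gold ≈ 1.766

n + g + δ = 0.011 + 0.009 + 0.044 = 0.064.
For Cobb-Douglas, s_gold equals capital's share: s_gold = 0.37.
Maximizing c = f(k) − (n+g+δ)·k gives f'(k) = n+g+δ, i.e. 0.37·k^(0.37−1) = 0.064, so k_gold = (0.37/0.064)^(1/0.63) ≈ 16.2016.
y_gold = 16.2016^0.37 ≈ 2.8024; c_gold = (1−0.37)·y_gold ≈ 1.7655.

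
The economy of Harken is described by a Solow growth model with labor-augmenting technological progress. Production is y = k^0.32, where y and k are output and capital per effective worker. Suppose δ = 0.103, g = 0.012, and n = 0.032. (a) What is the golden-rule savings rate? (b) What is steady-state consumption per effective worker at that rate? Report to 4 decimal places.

(a) s_gold = 0.3200; (b) c_gold ≈ 0.9806

The effective depreciation rate is n + g + δ = 0.032 + 0.012 + 0.103 = 0.147.
For Cobb-Douglas, s_gold equals capital's share: s_gold = 0.32.
Golden rule sets MPK = n+g+δ: 0.32·k^(0.32−1) = 0.147, so k_gold = (0.32/0.147)^(1/0.68) ≈ 3.1392.
y_gold = 3.1392^0.32 ≈ 1.4420; c_gold = (1−0.32)·y_gold ≈ 0.9806.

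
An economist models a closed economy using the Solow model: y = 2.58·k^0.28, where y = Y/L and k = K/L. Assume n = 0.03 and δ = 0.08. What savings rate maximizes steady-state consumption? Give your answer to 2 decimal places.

Break-even investment rate: n + δ = 0.03 + 0.08 = 0.11.
At the golden rule MPK = n+δ, and in any Cobb-Douglas steady state s = (n+δ)·k/y = MPK·k/y = capital's share 0.28.

s_gold = 0.28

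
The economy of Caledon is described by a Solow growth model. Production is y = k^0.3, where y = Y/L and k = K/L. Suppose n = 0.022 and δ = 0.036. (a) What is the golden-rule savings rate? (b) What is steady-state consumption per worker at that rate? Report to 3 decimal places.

(a) s_gold = 0.300; (b) c_gold ≈ 1.416

The effective depreciation rate is n + δ = 0.022 + 0.036 = 0.058.
For Cobb-Douglas, s_gold equals capital's share: s_gold = 0.3.
At the golden rule the marginal product of capital equals n+δ: 0.3·k^(0.3−1) = 0.058. Solving, k_gold = (0.3/0.058)^(1/0.7) ≈ 10.4607.
y_gold = 10.4607^0.3 ≈ 2.0224; c_gold = (1−0.3)·y_gold ≈ 1.4157.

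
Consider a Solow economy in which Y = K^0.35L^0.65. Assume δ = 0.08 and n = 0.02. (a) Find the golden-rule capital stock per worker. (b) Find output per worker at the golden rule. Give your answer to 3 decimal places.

(a) k_gold ≈ 6.871; (b) y_gold ≈ 1.963

Capital per worker breaks even when investment replaces (n + δ)·k; here n + δ = 0.1.
Maximizing c = f(k) − (n+δ)·k gives f'(k) = n+δ, i.e. 0.35·k^(0.35−1) = 0.1, so k_gold = (0.35/0.1)^(1/0.65) ≈ 6.8711.
y_gold = 6.8711^0.35 ≈ 1.9632.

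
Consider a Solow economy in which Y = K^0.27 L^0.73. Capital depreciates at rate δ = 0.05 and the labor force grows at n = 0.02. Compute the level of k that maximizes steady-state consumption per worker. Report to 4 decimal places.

Break-even investment rate: n + δ = 0.02 + 0.05 = 0.07.
Golden rule sets MPK = n+δ: 0.27·k^(0.27−1) = 0.07, so k_gold = (0.27/0.07)^(1/0.73) ≈ 6.3548.

k_gold ≈ 6.3548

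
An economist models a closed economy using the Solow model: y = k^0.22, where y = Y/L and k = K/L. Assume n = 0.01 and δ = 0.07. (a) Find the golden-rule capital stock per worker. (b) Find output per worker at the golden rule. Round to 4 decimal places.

Capital per worker breaks even when investment replaces (n + δ)·k; here n + δ = 0.08.
Golden rule sets MPK = n+δ: 0.22·k^(0.22−1) = 0.08, so k_gold = (0.22/0.08)^(1/0.78) ≈ 3.6580.
y_gold = 3.6580^0.22 ≈ 1.3302.

(a) k_gold ≈ 3.6580; (b) y_gold ≈ 1.3302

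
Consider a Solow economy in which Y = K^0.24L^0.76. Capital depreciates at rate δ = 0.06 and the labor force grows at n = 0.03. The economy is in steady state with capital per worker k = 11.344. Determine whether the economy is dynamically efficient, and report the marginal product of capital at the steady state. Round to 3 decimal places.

dynamically inefficient; MPK ≈ 0.038

Break-even investment rate: n + δ = 0.03 + 0.06 = 0.09.
MPK = 0.24·k^(0.24−1) = 0.24·11.344^(-0.76) ≈ 0.0379.
MPK < 0.09, so the economy is dynamically inefficient (over-saving).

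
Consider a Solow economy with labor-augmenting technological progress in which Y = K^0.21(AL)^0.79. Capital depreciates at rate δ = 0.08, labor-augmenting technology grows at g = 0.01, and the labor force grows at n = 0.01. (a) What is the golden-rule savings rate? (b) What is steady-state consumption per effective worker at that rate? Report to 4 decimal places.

Capital per effective worker breaks even when investment replaces (n + g + δ)·k; here n + g + δ = 0.1.
For Cobb-Douglas, s_gold equals capital's share: s_gold = 0.21.
Maximizing c = f(k) − (n+g+δ)·k gives f'(k) = n+g+δ, i.e. 0.21·k^(0.21−1) = 0.1, so k_gold = (0.21/0.1)^(1/0.79) ≈ 2.5578.
y_gold = 2.5578^0.21 ≈ 1.2180; c_gold = (1−0.21)·y_gold ≈ 0.9622.

(a) s_gold = 0.2100; (b) c_gold ≈ 0.9622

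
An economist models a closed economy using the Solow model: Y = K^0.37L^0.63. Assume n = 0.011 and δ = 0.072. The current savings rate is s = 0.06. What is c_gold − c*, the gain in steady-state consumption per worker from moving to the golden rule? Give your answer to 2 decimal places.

Δc ≈ 0.74

Break-even investment rate: n + δ = 0.011 + 0.072 = 0.083.
Current steady state (s = 0.06): k* = (0.06/0.083)^(1/0.63) ≈ 0.5975, y* = 0.5975^0.37 ≈ 0.8265, c* = (1−0.06)·0.8265 ≈ 0.7769.
Setting f'(k) = n+δ gives 0.37·k^(0.37−1) = 0.083, hence k_gold = (0.37/0.083)^(1/0.63) ≈ 10.7240.
y_gold = 10.7240^0.37 ≈ 2.4056, c_gold = y_gold − 0.083·k_gold ≈ 1.5156.
Gain: Δc = 1.5156 − 0.7769 ≈ 0.7387.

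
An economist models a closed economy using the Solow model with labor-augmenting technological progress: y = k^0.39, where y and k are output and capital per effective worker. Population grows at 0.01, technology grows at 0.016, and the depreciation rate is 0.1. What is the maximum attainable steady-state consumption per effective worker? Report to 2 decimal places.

Capital per effective worker breaks even when investment replaces (n + g + δ)·k; here n + g + δ = 0.126.
Golden rule sets MPK = n+g+δ: 0.39·k^(0.39−1) = 0.126, so k_gold = (0.39/0.126)^(1/0.61) ≈ 6.3741.
y_gold = 6.3741^0.39 ≈ 2.0593.
c_gold = y_gold − (n+g+δ)·k_gold = 2.0593 − 0.126·6.3741 ≈ 1.2562.

c_gold ≈ 1.26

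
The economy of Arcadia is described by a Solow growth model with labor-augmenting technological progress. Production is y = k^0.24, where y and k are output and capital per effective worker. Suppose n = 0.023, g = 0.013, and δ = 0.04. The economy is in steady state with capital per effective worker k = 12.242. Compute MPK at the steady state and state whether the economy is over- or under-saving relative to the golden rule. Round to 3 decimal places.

Capital per effective worker breaks even when investment replaces (n + g + δ)·k; here n + g + δ = 0.076.
MPK = 0.24·k^(0.24−1) = 0.24·12.242^(-0.76) ≈ 0.0358.
MPK < 0.076, so the economy is dynamically inefficient (over-saving).

over-saving; MPK ≈ 0.036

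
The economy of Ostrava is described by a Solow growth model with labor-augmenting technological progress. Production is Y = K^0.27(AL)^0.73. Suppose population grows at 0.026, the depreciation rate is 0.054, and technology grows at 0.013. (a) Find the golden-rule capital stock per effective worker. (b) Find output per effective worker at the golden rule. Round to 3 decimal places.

n + g + δ = 0.026 + 0.013 + 0.054 = 0.093.
Setting f'(k) = n+g+δ gives 0.27·k^(0.27−1) = 0.093, hence k_gold = (0.27/0.093)^(1/0.73) ≈ 4.3061.
y_gold = 4.3061^0.27 ≈ 1.4832.

(a) k_gold ≈ 4.306; (b) y_gold ≈ 1.483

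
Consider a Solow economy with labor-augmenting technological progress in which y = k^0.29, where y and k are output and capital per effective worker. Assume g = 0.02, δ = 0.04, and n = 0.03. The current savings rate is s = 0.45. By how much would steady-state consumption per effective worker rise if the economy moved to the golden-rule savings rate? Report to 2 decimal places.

Δc ≈ 0.08

Capital per effective worker breaks even when investment replaces (n + g + δ)·k; here n + g + δ = 0.09.
Current steady state (s = 0.45): k* = (0.45/0.09)^(1/0.71) ≈ 9.6486, y* = 9.6486^0.29 ≈ 1.9297, c* = (1−0.45)·1.9297 ≈ 1.0613.
Setting f'(k) = n+g+δ gives 0.29·k^(0.29−1) = 0.09, hence k_gold = (0.29/0.09)^(1/0.71) ≈ 5.1965.
y_gold = 5.1965^0.29 ≈ 1.6127, c_gold = y_gold − 0.09·k_gold ≈ 1.1450.
Gain: Δc = 1.1450 − 1.0613 ≈ 0.0837.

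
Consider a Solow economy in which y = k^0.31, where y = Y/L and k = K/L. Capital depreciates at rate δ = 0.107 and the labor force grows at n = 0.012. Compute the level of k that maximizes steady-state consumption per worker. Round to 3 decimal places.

k_gold ≈ 4.005

n + δ = 0.012 + 0.107 = 0.119.
Setting f'(k) = n+δ gives 0.31·k^(0.31−1) = 0.119, hence k_gold = (0.31/0.119)^(1/0.69) ≈ 4.0053.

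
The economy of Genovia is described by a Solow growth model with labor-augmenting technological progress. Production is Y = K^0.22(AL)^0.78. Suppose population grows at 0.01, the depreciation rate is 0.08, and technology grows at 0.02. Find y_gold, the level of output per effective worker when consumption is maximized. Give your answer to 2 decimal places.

The effective depreciation rate is n + g + δ = 0.01 + 0.02 + 0.08 = 0.11.
At the golden rule the marginal product of capital equals n+g+δ: 0.22·k^(0.22−1) = 0.11. Solving, k_gold = (0.22/0.11)^(1/0.78) ≈ 2.4318.
Output: y_gold = k_gold^0.22 = 2.4318^0.22 ≈ 1.2159.

y_gold ≈ 1.22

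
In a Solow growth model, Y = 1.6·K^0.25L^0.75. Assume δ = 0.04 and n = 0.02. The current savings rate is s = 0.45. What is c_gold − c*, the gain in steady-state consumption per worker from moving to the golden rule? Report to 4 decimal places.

Capital per worker breaks even when investment replaces (n + δ)·k; here n + δ = 0.06.
Current steady state (s = 0.45): k* = (0.45·1.6/0.06)^(1/0.75) ≈ 27.4731, y* = 1.6·27.4731^0.25 ≈ 3.6631, c* = (1−0.45)·3.6631 ≈ 2.0147.
Maximizing c = f(k) − (n+δ)·k gives f'(k) = n+δ, i.e. 0.25·1.6·k^(0.25−1) = 0.06, so k_gold = (0.25·1.6/0.06)^(1/0.75) ≈ 12.5471.
y_gold = 1.6·12.5471^0.25 ≈ 3.0113, c_gold = y_gold − 0.06·k_gold ≈ 2.2585.
Gain: Δc = 2.2585 − 2.0147 ≈ 0.2438.

Δc ≈ 0.2438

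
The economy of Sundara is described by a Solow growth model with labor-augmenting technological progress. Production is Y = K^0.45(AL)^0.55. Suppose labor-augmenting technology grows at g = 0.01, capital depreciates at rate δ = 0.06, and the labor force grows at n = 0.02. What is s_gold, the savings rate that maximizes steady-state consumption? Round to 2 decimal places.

s_gold = 0.45

n + g + δ = 0.02 + 0.01 + 0.06 = 0.09.
At the golden rule MPK = n+g+δ, and in any Cobb-Douglas steady state s = (n+g+δ)·k/y = MPK·k/y = capital's share 0.45.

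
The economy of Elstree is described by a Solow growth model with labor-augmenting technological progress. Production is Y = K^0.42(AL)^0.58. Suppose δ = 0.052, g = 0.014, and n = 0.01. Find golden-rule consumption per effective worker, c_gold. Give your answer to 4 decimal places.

Break-even investment rate: n + g + δ = 0.01 + 0.014 + 0.052 = 0.076.
Maximizing c = f(k) − (n+g+δ)·k gives f'(k) = n+g+δ, i.e. 0.42·k^(0.42−1) = 0.076, so k_gold = (0.42/0.076)^(1/0.58) ≈ 19.0573.
y_gold = 19.0573^0.42 ≈ 3.4485.
c_gold = y_gold − (n+g+δ)·k_gold = 3.4485 − 0.076·19.0573 ≈ 2.0001.

c_gold ≈ 2.0001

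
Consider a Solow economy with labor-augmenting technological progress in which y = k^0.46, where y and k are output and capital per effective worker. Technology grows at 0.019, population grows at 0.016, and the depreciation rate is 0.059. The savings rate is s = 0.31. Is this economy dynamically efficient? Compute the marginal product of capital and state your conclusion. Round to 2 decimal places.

n + g + δ = 0.016 + 0.019 + 0.059 = 0.094.
Steady-state k*: s·k^0.46 = 0.094·k gives k* = (0.31/0.094)^(1/0.54) ≈ 9.1136.
MPK = 0.46·9.1136^(-0.54) ≈ 0.1395.
MPK > n+g+δ = 0.094, so the economy is dynamically efficient (under-saving).

dynamically efficient; MPK ≈ 0.14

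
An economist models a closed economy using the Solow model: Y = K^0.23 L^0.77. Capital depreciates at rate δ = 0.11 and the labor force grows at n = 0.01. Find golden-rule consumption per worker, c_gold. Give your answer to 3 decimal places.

c_gold ≈ 0.935

n + δ = 0.01 + 0.11 = 0.12.
At the golden rule the marginal product of capital equals n+δ: 0.23·k^(0.23−1) = 0.12. Solving, k_gold = (0.23/0.12)^(1/0.77) ≈ 2.3278.
y_gold = 2.3278^0.23 ≈ 1.2145.
c_gold = y_gold − (n+δ)·k_gold = 1.2145 − 0.12·2.3278 ≈ 0.9352.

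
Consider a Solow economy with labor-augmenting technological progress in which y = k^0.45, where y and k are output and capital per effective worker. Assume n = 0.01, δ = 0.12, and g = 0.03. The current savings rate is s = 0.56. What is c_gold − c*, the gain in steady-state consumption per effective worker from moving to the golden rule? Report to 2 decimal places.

Δc ≈ 0.06

Break-even investment rate: n + g + δ = 0.01 + 0.03 + 0.12 = 0.16.
Current steady state (s = 0.56): k* = (0.56/0.16)^(1/0.55) ≈ 9.7547, y* = 9.7547^0.45 ≈ 2.7871, c* = (1−0.56)·2.7871 ≈ 1.2263.
Maximizing c = f(k) − (n+g+δ)·k gives f'(k) = n+g+δ, i.e. 0.45·k^(0.45−1) = 0.16, so k_gold = (0.45/0.16)^(1/0.55) ≈ 6.5544.
y_gold = 6.5544^0.45 ≈ 2.3304, c_gold = y_gold − 0.16·k_gold ≈ 1.2817.
Gain: Δc = 1.2817 − 1.2263 ≈ 0.0554.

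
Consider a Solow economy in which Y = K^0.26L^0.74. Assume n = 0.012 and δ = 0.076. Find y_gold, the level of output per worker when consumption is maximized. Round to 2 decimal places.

n + δ = 0.012 + 0.076 = 0.088.
Maximizing c = f(k) − (n+δ)·k gives f'(k) = n+δ, i.e. 0.26·k^(0.26−1) = 0.088, so k_gold = (0.26/0.088)^(1/0.74) ≈ 4.3231.
Output: y_gold = k_gold^0.26 = 4.3231^0.26 ≈ 1.4632.

y_gold ≈ 1.46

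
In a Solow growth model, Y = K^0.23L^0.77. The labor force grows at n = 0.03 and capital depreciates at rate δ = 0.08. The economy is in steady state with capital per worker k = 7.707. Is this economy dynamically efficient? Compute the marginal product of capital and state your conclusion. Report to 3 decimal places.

Break-even investment rate: n + δ = 0.03 + 0.08 = 0.11.
MPK = 0.23·k^(0.23−1) = 0.23·7.707^(-0.77) ≈ 0.0477.
MPK < 0.11, so the economy is dynamically inefficient (over-saving).

dynamically inefficient; MPK ≈ 0.048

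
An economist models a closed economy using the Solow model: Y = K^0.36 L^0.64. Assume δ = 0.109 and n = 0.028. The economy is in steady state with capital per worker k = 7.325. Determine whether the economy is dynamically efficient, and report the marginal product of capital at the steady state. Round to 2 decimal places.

dynamically inefficient; MPK ≈ 0.10

Capital per worker breaks even when investment replaces (n + δ)·k; here n + δ = 0.137.
MPK = 0.36·k^(0.36−1) = 0.36·7.325^(-0.64) ≈ 0.1007.
MPK < 0.137, so the economy is dynamically inefficient (over-saving).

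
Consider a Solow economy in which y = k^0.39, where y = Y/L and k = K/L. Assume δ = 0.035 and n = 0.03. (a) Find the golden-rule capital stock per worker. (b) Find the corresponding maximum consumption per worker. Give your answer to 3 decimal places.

n + δ = 0.03 + 0.035 = 0.065.
Golden rule sets MPK = n+δ: 0.39·k^(0.39−1) = 0.065, so k_gold = (0.39/0.065)^(1/0.61) ≈ 18.8650.
y_gold = 18.8650^0.39 ≈ 3.1442; c_gold = y_gold − 0.065·k_gold ≈ 1.9179.

(a) k_gold ≈ 18.865; (b) c_gold ≈ 1.918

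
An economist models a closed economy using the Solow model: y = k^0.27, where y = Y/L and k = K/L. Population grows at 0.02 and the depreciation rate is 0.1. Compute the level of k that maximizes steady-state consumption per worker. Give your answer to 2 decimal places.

k_gold ≈ 3.04

Break-even investment rate: n + δ = 0.02 + 0.1 = 0.12.
Maximizing c = f(k) − (n+δ)·k gives f'(k) = n+δ, i.e. 0.27·k^(0.27−1) = 0.12, so k_gold = (0.27/0.12)^(1/0.73) ≈ 3.0370.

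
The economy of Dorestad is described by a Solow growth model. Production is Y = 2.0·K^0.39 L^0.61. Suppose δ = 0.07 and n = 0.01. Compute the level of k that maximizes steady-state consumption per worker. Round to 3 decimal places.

k_gold ≈ 41.814

n + δ = 0.01 + 0.07 = 0.08.
Setting f'(k) = n+δ gives 0.39·2.0·k^(0.39−1) = 0.08, hence k_gold = (0.39·2.0/0.08)^(1/0.61) ≈ 41.8137.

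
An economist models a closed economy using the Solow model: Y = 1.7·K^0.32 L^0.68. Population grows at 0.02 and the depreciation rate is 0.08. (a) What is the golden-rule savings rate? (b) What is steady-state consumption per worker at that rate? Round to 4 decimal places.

(a) s_gold = 0.3200; (b) c_gold ≈ 2.5652

n + δ = 0.02 + 0.08 = 0.1.
For Cobb-Douglas, s_gold equals capital's share: s_gold = 0.32.
Golden rule sets MPK = n+δ: 0.32·1.7·k^(0.32−1) = 0.1, so k_gold = (0.32·1.7/0.1)^(1/0.68) ≈ 12.0716.
y_gold = 1.7·12.0716^0.32 ≈ 3.7724; c_gold = (1−0.32)·y_gold ≈ 2.5652.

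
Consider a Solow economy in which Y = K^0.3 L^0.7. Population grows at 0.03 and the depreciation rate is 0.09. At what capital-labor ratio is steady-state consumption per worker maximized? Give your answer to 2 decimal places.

k_gold ≈ 3.70

n + δ = 0.03 + 0.09 = 0.12.
Golden rule sets MPK = n+δ: 0.3·k^(0.3−1) = 0.12, so k_gold = (0.3/0.12)^(1/0.7) ≈ 3.7024.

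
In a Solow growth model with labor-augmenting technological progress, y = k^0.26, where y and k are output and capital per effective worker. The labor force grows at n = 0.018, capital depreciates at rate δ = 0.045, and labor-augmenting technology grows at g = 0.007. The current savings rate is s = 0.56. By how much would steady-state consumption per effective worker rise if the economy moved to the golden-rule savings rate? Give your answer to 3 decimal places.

Δc ≈ 0.260

n + g + δ = 0.018 + 0.007 + 0.045 = 0.07.
Current steady state (s = 0.56): k* = (0.56/0.07)^(1/0.74) ≈ 16.6109, y* = 16.6109^0.26 ≈ 2.0764, c* = (1−0.56)·2.0764 ≈ 0.9136.
At the golden rule the marginal product of capital equals n+g+δ: 0.26·k^(0.26−1) = 0.07. Solving, k_gold = (0.26/0.07)^(1/0.74) ≈ 5.8898.
y_gold = 5.8898^0.26 ≈ 1.5857, c_gold = y_gold − 0.07·k_gold ≈ 1.1734.
Gain: Δc = 1.1734 − 0.9136 ≈ 0.2598.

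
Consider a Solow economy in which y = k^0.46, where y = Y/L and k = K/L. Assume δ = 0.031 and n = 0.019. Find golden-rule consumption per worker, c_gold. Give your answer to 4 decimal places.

Capital per worker breaks even when investment replaces (n + δ)·k; here n + δ = 0.05.
At the golden rule the marginal product of capital equals n+δ: 0.46·k^(0.46−1) = 0.05. Solving, k_gold = (0.46/0.05)^(1/0.54) ≈ 60.9245.
y_gold = 60.9245^0.46 ≈ 6.6222.
c_gold = y_gold − (n+δ)·k_gold = 6.6222 − 0.05·60.9245 ≈ 3.5760.

c_gold ≈ 3.5760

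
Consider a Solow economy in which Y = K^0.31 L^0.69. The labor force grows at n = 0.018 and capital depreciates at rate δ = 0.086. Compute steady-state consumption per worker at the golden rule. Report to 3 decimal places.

c_gold ≈ 1.127

Capital per worker breaks even when investment replaces (n + δ)·k; here n + δ = 0.104.
At the golden rule the marginal product of capital equals n+δ: 0.31·k^(0.31−1) = 0.104. Solving, k_gold = (0.31/0.104)^(1/0.69) ≈ 4.8689.
y_gold = 4.8689^0.31 ≈ 1.6334.
c_gold = y_gold − (n+δ)·k_gold = 1.6334 − 0.104·4.8689 ≈ 1.1271.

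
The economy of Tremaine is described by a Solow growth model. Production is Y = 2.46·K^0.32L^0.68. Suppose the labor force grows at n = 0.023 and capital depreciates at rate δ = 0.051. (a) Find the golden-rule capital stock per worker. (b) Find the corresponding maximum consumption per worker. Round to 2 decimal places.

Capital per worker breaks even when investment replaces (n + δ)·k; here n + δ = 0.074.
At the golden rule the marginal product of capital equals n+δ: 0.32·2.46·k^(0.32−1) = 0.074. Solving, k_gold = (0.32·2.46/0.074)^(1/0.68) ≈ 32.3652.
y_gold = 2.46·32.3652^0.32 ≈ 7.4845; c_gold = y_gold − 0.074·k_gold ≈ 5.0894.

(a) k_gold ≈ 32.37; (b) c_gold ≈ 5.09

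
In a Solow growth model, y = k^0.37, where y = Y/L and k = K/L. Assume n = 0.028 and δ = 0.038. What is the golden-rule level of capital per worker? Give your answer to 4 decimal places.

k_gold ≈ 15.4293

n + δ = 0.028 + 0.038 = 0.066.
Maximizing c = f(k) − (n+δ)·k gives f'(k) = n+δ, i.e. 0.37·k^(0.37−1) = 0.066, so k_gold = (0.37/0.066)^(1/0.63) ≈ 15.4293.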